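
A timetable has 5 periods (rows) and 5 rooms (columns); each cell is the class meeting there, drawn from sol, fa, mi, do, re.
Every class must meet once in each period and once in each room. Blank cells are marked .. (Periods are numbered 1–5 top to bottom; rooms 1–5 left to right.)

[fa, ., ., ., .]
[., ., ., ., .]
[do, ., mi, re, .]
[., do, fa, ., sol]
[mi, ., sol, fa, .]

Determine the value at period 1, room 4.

sol

Period 3, room 5: period 3 has {mi, do, re} and room 5 has {sol}, leaving only fa.
Period 3, room 2: period 3 has {fa, mi, do, re} and room 2 has {do}, leaving only sol.
Period 4, room 1: period 4 has {sol, fa, do} and room 1 has {fa, mi, do}, leaving only re.
Period 2, room 1: period 2 has {} and room 1 has {fa, mi, do, re}, leaving only sol.
Period 4, room 4: period 4 has {sol, fa, do, re} and room 4 has {fa, re}, leaving only mi.
Period 2, room 4: period 2 has {sol} and room 4 has {fa, mi, re}, leaving only do.
Period 1 already has {fa} and room 4 already has {fa, mi, do, re}, so period 1, room 4 must be sol.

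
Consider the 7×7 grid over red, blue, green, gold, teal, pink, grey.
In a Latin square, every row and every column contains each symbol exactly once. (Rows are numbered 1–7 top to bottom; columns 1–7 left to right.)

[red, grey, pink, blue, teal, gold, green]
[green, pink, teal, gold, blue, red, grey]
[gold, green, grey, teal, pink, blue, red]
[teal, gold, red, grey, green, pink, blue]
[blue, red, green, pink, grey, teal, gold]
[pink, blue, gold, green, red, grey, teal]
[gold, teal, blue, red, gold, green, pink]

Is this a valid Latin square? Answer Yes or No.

No

Row 7 contains gold twice (at columns 1 and 5), so it is not a permutation.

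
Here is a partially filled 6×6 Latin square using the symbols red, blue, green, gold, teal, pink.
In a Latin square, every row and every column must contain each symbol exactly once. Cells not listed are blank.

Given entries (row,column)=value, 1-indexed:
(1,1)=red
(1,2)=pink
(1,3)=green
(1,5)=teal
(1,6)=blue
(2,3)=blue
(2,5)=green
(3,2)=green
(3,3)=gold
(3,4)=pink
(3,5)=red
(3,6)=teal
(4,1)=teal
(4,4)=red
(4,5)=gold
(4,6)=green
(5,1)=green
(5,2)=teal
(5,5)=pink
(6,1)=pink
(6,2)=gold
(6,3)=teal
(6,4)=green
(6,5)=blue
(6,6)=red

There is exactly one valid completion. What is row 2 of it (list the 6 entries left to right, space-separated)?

gold red blue teal green pink

Row 2, column 1: row 2 has {blue, green} and column 1 has {red, green, teal, pink}, leaving only gold.
Row 2, column 2: row 2 has {blue, green, gold} and column 2 has {green, gold, teal, pink}, leaving only red.
Row 2, column 4: row 2 has {red, blue, green, gold} and column 4 has {red, green, pink}, leaving only teal.
Row 2, column 6: row 2 has {red, blue, green, gold, teal} and column 6 has {red, blue, green, teal}, leaving only pink.
So row 2 reads: gold red blue teal green pink.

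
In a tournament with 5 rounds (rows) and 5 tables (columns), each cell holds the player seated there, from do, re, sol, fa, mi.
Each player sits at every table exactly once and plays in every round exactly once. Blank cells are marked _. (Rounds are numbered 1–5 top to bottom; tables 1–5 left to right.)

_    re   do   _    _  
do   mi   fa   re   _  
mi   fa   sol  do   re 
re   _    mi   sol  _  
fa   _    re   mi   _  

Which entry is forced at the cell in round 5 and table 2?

sol

Round 1, table 1: round 1 has {do, re} and table 1 has {do, re, fa, mi}, leaving only sol.
Round 1, table 4: round 1 has {do, re, sol} and table 4 has {do, re, sol, mi}, leaving only fa.
Round 1, table 5: round 1 has {do, re, sol, fa} and table 5 has {re}, leaving only mi.
Round 2, table 5: round 2 has {do, re, fa, mi} and table 5 has {re, mi}, leaving only sol.
Round 4, table 2: round 4 has {re, sol, mi} and table 2 has {re, fa, mi}, leaving only do.
Round 5 already has {re, fa, mi} and table 2 already has {do, re, fa, mi}, so round 5, table 2 must be sol.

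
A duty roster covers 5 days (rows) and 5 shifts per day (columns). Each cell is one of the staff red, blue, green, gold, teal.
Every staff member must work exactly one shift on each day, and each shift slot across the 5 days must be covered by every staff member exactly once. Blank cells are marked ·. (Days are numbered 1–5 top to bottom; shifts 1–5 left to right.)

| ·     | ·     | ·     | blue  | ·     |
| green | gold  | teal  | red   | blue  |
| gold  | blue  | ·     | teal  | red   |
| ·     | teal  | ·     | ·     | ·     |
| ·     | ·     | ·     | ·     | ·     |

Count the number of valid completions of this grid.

5

Day 1, shift 1: eliminating its day and shift leaves {red, teal}.
Day 1, shift 2: eliminating its day and shift leaves {red, green}.
Day 1, shift 3: eliminating its day and shift leaves {red, green, gold}.
Day 1, shift 5: eliminating its day and shift leaves {green, gold, teal}.
Day 3, shift 3: eliminating its day and shift leaves {green}.
Day 4, shift 1: eliminating its day and shift leaves {red, blue}.
Day 4, shift 3: eliminating its day and shift leaves {red, blue, green, gold}.
Day 4, shift 4: eliminating its day and shift leaves {green, gold}.
Day 4, shift 5: eliminating its day and shift leaves {green, gold}.
Day 5, shift 1: eliminating its day and shift leaves {red, blue, teal}.
Day 5, shift 2: eliminating its day and shift leaves {red, green}.
Day 5, shift 3: eliminating its day and shift leaves {red, blue, green, gold}.
Day 5, shift 4: eliminating its day and shift leaves {green, gold}.
Day 5, shift 5: eliminating its day and shift leaves {green, gold, teal}.
Enumerating the assignments across these blanks that avoid any day or shift repeat gives 5 completions.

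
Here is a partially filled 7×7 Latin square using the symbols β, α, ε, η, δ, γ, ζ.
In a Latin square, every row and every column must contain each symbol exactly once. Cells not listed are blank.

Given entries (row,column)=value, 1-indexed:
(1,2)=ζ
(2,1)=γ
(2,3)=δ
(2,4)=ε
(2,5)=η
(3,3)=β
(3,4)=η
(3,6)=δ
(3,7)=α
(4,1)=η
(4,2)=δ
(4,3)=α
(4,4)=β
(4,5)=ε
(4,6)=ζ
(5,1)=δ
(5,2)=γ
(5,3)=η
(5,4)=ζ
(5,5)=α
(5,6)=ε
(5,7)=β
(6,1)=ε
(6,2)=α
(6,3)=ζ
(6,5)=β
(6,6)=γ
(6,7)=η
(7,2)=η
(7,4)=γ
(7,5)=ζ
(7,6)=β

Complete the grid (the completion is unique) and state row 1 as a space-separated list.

β ζ γ α δ η ε

Row 2, column 2: row 2 has {ε, η, δ, γ} and column 2 has {α, η, δ, γ, ζ}, leaving only β.
Row 2, column 6: row 2 has {β, ε, η, δ, γ} and column 6 has {β, ε, δ, γ, ζ}, leaving only α.
Row 1, column 6: row 1 has {ζ} and column 6 has {β, α, ε, δ, γ, ζ}, leaving only η.
Row 2, column 7: row 2 has {β, α, ε, η, δ, γ} and column 7 has {β, α, η}, leaving only ζ.
Row 3, column 1: row 3 has {β, α, η, δ} and column 1 has {ε, η, δ, γ}, leaving only ζ.
Row 3, column 2: row 3 has {β, α, η, δ, ζ} and column 2 has {β, α, η, δ, γ, ζ}, leaving only ε.
Row 3, column 5: row 3 has {β, α, ε, η, δ, ζ} and column 5 has {β, α, ε, η, ζ}, leaving only γ.
Row 1, column 5: row 1 has {η, ζ} and column 5 has {β, α, ε, η, γ, ζ}, leaving only δ.
Row 1, column 4: row 1 has {η, δ, ζ} and column 4 has {β, ε, η, γ, ζ}, leaving only α.
Row 1, column 1: row 1 has {α, η, δ, ζ} and column 1 has {ε, η, δ, γ, ζ}, leaving only β.
Row 4, column 7: row 4 has {β, α, ε, η, δ, ζ} and column 7 has {β, α, η, ζ}, leaving only γ.
Row 1, column 7: row 1 has {β, α, η, δ, ζ} and column 7 has {β, α, η, γ, ζ}, leaving only ε.
Row 1, column 3: row 1 has {β, α, ε, η, δ, ζ} and column 3 has {β, α, η, δ, ζ}, leaving only γ.
So row 1 reads: β ζ γ α δ η ε.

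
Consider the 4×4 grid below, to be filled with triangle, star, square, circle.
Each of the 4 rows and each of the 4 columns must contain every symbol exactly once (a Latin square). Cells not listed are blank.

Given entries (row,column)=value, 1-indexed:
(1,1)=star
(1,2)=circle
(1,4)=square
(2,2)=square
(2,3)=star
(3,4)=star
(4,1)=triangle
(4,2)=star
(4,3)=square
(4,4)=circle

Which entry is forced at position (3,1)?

square

Row 1, column 3: row 1 has {star, square, circle} and column 3 has {star, square}, leaving only triangle.
Row 2, column 1: row 2 has {star, square} and column 1 has {triangle, star}, leaving only circle.
Row 3 already has {star} and column 1 already has {triangle, star, circle}, so row 3, column 1 must be square.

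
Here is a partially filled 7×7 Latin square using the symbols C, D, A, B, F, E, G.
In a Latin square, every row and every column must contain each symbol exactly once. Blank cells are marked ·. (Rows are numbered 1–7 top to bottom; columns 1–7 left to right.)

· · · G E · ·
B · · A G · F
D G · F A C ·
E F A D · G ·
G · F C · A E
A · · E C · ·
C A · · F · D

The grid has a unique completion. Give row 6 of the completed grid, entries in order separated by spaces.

Row 1, column 1: row 1 has {E, G} and column 1 has {C, D, A, B, E, G}, leaving only F.
Row 3, column 7: row 3 has {C, D, A, F, G} and column 7 has {D, F, E}, leaving only B.
Row 6, column 7: row 6 has {C, A, E} and column 7 has {D, B, F, E}, leaving only G.
Row 3, column 3: row 3 has {C, D, A, B, F, G} and column 3 has {A, F}, leaving only E.
Row 4, column 5: row 4 has {D, A, F, E, G} and column 5 has {C, A, F, E, G}, leaving only B.
Row 4, column 7: row 4 has {D, A, B, F, E, G} and column 7 has {D, B, F, E, G}, leaving only C.
Row 1, column 7: row 1 has {F, E, G} and column 7 has {C, D, B, F, E, G}, leaving only A.
Row 5, column 5: row 5 has {C, A, F, E, G} and column 5 has {C, A, B, F, E, G}, leaving only D.
Row 5, column 2: row 5 has {C, D, A, F, E, G} and column 2 has {A, F, G}, leaving only B.
Row 6, column 2: row 6 has {C, A, E, G} and column 2 has {A, B, F, G}, leaving only D.
Row 6, column 3: row 6 has {C, D, A, E, G} and column 3 has {A, F, E}, leaving only B.
Row 6, column 6: row 6 has {C, D, A, B, E, G} and column 6 has {C, A, G}, leaving only F.
So row 6 reads: A D B E C F G.

A D B E C F G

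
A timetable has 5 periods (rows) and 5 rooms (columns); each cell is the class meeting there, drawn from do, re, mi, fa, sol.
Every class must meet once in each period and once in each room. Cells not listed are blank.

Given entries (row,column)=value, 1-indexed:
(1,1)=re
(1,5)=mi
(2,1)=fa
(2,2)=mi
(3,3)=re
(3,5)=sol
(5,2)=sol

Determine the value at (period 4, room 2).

re

Period 4, room 2 is narrowed to {do, re, fa}.
If it were do, then period 3, room 2 would be left with no valid symbol.
If it were fa, then period 3, room 2 would be left with no valid symbol.
So period 4, room 2 must be re.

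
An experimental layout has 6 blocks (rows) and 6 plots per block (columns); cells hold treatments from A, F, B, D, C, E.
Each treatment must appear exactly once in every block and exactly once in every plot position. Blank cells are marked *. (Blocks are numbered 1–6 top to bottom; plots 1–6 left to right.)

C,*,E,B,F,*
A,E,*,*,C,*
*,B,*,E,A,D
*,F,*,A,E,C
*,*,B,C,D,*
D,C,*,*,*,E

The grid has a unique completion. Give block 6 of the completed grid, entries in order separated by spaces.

Block 6, plot 4: block 6 has {D, C, E} and plot 4 has {A, B, C, E}, leaving only F.
Block 6, plot 3: block 6 has {F, D, C, E} and plot 3 has {B, E}, leaving only A.
Block 6, plot 5: block 6 has {A, F, D, C, E} and plot 5 has {A, F, D, C, E}, leaving only B.
So block 6 reads: D C A F B E.

D C A F B E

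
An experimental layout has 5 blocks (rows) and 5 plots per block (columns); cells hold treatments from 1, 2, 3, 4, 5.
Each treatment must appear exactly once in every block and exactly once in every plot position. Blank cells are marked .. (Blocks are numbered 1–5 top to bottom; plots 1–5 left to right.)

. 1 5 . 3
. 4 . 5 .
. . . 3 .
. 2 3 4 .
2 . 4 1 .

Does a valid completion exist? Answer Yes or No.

Yes

No block or plot among the givens repeats a symbol, and propagating forced cells runs into no contradiction.
One valid completion exists (for instance, 4 1 5 2 3 / 3 4 1 5 2 / 1 5 2 3 4 / 5 2 3 4 1 / 2 3 4 1 5).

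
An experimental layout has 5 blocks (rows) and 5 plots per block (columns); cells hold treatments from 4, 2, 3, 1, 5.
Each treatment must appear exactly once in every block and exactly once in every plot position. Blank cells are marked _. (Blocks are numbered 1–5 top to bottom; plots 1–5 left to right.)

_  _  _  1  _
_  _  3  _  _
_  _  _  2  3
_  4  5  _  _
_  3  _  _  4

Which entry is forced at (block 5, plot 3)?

2

Block 4, plot 4: block 4 has {4, 5} and plot 4 has {2, 1}, leaving only 3.
Block 5, plot 4: block 5 has {4, 3} and plot 4 has {2, 3, 1}, leaving only 5.
Block 2, plot 4: block 2 has {3} and plot 4 has {2, 3, 1, 5}, leaving only 4.
Block 5, plot 3 is narrowed to {2, 1}.
If it were 1, then block 1, plot 5 would be left with no valid symbol.
So block 5, plot 3 must be 2.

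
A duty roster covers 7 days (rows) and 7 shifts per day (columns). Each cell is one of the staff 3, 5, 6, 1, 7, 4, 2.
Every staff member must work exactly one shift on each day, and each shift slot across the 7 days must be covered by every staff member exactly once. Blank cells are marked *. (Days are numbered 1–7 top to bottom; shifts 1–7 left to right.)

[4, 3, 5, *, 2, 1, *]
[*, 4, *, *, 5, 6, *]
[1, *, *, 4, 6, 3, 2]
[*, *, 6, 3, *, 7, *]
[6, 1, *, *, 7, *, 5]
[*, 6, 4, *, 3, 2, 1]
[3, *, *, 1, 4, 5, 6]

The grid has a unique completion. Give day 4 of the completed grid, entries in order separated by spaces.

Day 4, shift 5: day 4 has {3, 6, 7} and shift 5 has {3, 5, 6, 7, 4, 2}, leaving only 1.
Day 4, shift 7: day 4 has {3, 6, 1, 7} and shift 7 has {5, 6, 1, 2}, leaving only 4.
Day 1, shift 7: day 1 has {3, 5, 1, 4, 2} and shift 7 has {5, 6, 1, 4, 2}, leaving only 7.
Day 1, shift 4: day 1 has {3, 5, 1, 7, 4, 2} and shift 4 has {3, 1, 4}, leaving only 6.
Day 2, shift 7: day 2 has {5, 6, 4} and shift 7 has {5, 6, 1, 7, 4, 2}, leaving only 3.
Day 3, shift 3: day 3 has {3, 6, 1, 4, 2} and shift 3 has {5, 6, 4}, leaving only 7.
Day 3, shift 2: day 3 has {3, 6, 1, 7, 4, 2} and shift 2 has {3, 6, 1, 4}, leaving only 5.
Day 4, shift 2: day 4 has {3, 6, 1, 7, 4} and shift 2 has {3, 5, 6, 1, 4}, leaving only 2.
Day 4, shift 1: day 4 has {3, 6, 1, 7, 4, 2} and shift 1 has {3, 6, 1, 4}, leaving only 5.
So day 4 reads: 5 2 6 3 1 7 4.

5 2 6 3 1 7 4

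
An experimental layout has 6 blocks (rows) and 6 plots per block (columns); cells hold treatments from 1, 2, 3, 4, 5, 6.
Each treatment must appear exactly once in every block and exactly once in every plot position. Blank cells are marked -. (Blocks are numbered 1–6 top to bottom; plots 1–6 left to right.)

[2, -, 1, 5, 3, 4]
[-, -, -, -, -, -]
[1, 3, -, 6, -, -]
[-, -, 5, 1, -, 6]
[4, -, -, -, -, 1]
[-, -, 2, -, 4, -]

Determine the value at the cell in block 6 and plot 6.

5

Block 1, plot 2: block 1 has {1, 2, 3, 4, 5} and plot 2 has {3}, leaving only 6.
Block 3, plot 3: block 3 has {1, 3, 6} and plot 3 has {1, 2, 5}, leaving only 4.
Block 4, plot 1: block 4 has {1, 5, 6} and plot 1 has {1, 2, 4}, leaving only 3.
Block 4, plot 5: block 4 has {1, 3, 5, 6} and plot 5 has {3, 4}, leaving only 2.
Block 3, plot 5: block 3 has {1, 3, 4, 6} and plot 5 has {2, 3, 4}, leaving only 5.
Block 3, plot 6: block 3 has {1, 3, 4, 5, 6} and plot 6 has {1, 4, 6}, leaving only 2.
Block 4, plot 2: block 4 has {1, 2, 3, 5, 6} and plot 2 has {3, 6}, leaving only 4.
Block 5, plot 5: block 5 has {1, 4} and plot 5 has {2, 3, 4, 5}, leaving only 6.
Block 2, plot 5: block 2 has {} and plot 5 has {2, 3, 4, 5, 6}, leaving only 1.
Block 5, plot 3: block 5 has {1, 4, 6} and plot 3 has {1, 2, 4, 5}, leaving only 3.
Block 2, plot 3: block 2 has {1} and plot 3 has {1, 2, 3, 4, 5}, leaving only 6.
Block 2, plot 1: block 2 has {1, 6} and plot 1 has {1, 2, 3, 4}, leaving only 5.
Block 2, plot 2: block 2 has {1, 5, 6} and plot 2 has {3, 4, 6}, leaving only 2.
Block 2, plot 6: block 2 has {1, 2, 5, 6} and plot 6 has {1, 2, 4, 6}, leaving only 3.
Block 6 already has {2, 4} and plot 6 already has {1, 2, 3, 4, 6}, so block 6, plot 6 must be 5.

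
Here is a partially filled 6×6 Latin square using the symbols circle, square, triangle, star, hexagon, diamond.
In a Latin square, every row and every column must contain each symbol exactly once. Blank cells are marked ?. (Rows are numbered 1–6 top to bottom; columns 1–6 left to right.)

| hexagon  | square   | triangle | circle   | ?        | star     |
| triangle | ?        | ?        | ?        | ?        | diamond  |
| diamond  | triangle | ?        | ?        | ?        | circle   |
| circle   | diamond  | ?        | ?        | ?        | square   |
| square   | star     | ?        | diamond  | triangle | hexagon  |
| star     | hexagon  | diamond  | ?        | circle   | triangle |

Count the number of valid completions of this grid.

4

Row 1, column 5: eliminating its row and column leaves {diamond}.
Row 2, column 2: eliminating its row and column leaves {circle}.
Row 2, column 3: eliminating its row and column leaves {circle, square, star, hexagon}.
Row 2, column 4: eliminating its row and column leaves {square, star, hexagon}.
Row 2, column 5: eliminating its row and column leaves {square, star, hexagon}.
Row 3, column 3: eliminating its row and column leaves {square, star, hexagon}.
Row 3, column 4: eliminating its row and column leaves {square, star, hexagon}.
Row 3, column 5: eliminating its row and column leaves {square, star, hexagon}.
Row 4, column 3: eliminating its row and column leaves {star, hexagon}.
Row 4, column 4: eliminating its row and column leaves {triangle, star, hexagon}.
Row 4, column 5: eliminating its row and column leaves {star, hexagon}.
Row 5, column 3: eliminating its row and column leaves {circle}.
Row 6, column 4: eliminating its row and column leaves {square}.
Enumerating the assignments across these blanks that avoid any row or column repeat gives 4 completions.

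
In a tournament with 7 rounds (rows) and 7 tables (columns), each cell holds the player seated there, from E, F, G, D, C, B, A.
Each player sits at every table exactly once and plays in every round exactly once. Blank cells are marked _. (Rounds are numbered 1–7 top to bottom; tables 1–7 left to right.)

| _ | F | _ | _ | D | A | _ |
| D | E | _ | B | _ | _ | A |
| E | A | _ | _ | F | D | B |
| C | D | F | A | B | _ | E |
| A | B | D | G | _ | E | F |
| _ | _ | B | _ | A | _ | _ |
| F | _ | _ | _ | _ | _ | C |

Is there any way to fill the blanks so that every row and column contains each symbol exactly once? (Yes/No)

No

Round 1, table 7: round 1 has {F, D, A} and table 7 has {E, F, C, B, A}, so it must be G.
Round 1, table 1: round 1 has {F, G, D, A} and table 1 has {E, F, D, C, A}, so it must be B.
Round 3, table 4: round 3 has {E, F, D, B, A} and table 4 has {G, B, A}, so it must be C.
Round 1, table 4: round 1 has {F, G, D, B, A} and table 4 has {G, C, B, A}, so it must be E.
Round 1, table 3: round 1 has {E, F, G, D, B, A} and table 3 has {F, D, B}, so it must be C.
Round 2, table 3: round 2 has {E, D, B, A} and table 3 has {F, D, C, B}, so it must be G.
Now round 3, table 3: round 3 together with table 3 already contain {E, F, G, D, C, B, A} — every symbol — so nothing can go there. The grid has no valid completion.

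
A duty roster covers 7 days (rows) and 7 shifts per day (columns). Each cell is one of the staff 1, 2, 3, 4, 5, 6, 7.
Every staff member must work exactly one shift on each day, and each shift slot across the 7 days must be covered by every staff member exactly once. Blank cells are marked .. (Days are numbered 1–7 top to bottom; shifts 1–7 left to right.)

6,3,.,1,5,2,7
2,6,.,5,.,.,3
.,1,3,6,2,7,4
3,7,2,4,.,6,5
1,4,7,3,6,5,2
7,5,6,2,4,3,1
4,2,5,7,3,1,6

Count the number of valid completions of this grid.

1

Day 1, shift 3: eliminating its day and shift leaves {4}.
Day 2, shift 3: eliminating its day and shift leaves {1, 4}.
Day 2, shift 5: eliminating its day and shift leaves {1, 7}.
Day 2, shift 6: eliminating its day and shift leaves {4}.
Day 3, shift 1: eliminating its day and shift leaves {5}.
Day 4, shift 5: eliminating its day and shift leaves {1}.
Only one assignment across all blanks avoids any day or shift repeat, giving 1 completion.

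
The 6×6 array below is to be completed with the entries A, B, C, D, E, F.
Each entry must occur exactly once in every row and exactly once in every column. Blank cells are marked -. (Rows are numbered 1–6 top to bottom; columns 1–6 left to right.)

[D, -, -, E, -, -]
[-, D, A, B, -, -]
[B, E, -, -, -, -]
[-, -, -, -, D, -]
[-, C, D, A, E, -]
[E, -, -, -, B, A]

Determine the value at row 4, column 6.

C

Row 5, column 1: row 5 has {A, C, D, E} and column 1 has {B, D, E}, leaving only F.
Row 2, column 1: row 2 has {A, B, D} and column 1 has {B, D, E, F}, leaving only C.
Row 2, column 5: row 2 has {A, B, C, D} and column 5 has {B, D, E}, leaving only F.
Row 2, column 6: row 2 has {A, B, C, D, F} and column 6 has {A}, leaving only E.
Row 4, column 1: row 4 has {D} and column 1 has {B, C, D, E, F}, leaving only A.
Row 5, column 6: row 5 has {A, C, D, E, F} and column 6 has {A, E}, leaving only B.
Row 6, column 2: row 6 has {A, B, E} and column 2 has {C, D, E}, leaving only F.
Row 4, column 2: row 4 has {A, D} and column 2 has {C, D, E, F}, leaving only B.
Row 1, column 2: row 1 has {D, E} and column 2 has {B, C, D, E, F}, leaving only A.
Row 1, column 5: row 1 has {A, D, E} and column 5 has {B, D, E, F}, leaving only C.
Row 1, column 6: row 1 has {A, C, D, E} and column 6 has {A, B, E}, leaving only F.
Row 4 already has {A, B, D} and column 6 already has {A, B, E, F}, so row 4, column 6 must be C.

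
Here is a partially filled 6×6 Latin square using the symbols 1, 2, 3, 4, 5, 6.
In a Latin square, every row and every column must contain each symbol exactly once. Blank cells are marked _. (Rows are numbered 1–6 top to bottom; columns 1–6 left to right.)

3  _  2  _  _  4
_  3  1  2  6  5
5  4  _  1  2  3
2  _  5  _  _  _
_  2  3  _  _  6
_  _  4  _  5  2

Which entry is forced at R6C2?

Row 1, column 5: row 1 has {2, 3, 4} and column 5 has {2, 5, 6}, leaving only 1.
Row 2, column 1: row 2 has {1, 2, 3, 5, 6} and column 1 has {2, 3, 5}, leaving only 4.
Row 3, column 3: row 3 has {1, 2, 3, 4, 5} and column 3 has {1, 2, 3, 4, 5}, leaving only 6.
Row 4, column 6: row 4 has {2, 5} and column 6 has {2, 3, 4, 5, 6}, leaving only 1.
Row 4, column 2: row 4 has {1, 2, 5} and column 2 has {2, 3, 4}, leaving only 6.
Row 6 already has {2, 4, 5} and column 2 already has {2, 3, 4, 6}, so row 6, column 2 must be 1.

1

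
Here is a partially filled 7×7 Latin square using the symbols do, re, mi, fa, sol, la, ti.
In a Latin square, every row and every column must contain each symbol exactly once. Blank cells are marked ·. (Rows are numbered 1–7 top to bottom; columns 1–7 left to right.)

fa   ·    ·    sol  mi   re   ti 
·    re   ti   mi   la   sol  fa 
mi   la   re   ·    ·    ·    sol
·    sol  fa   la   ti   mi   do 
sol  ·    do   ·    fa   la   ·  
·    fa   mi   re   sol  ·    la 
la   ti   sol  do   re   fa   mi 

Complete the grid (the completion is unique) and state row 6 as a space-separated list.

Row 1, column 2: row 1 has {re, mi, fa, sol, ti} and column 2 has {re, fa, sol, la, ti}, leaving only do.
Row 1, column 3: row 1 has {do, re, mi, fa, sol, ti} and column 3 has {do, re, mi, fa, sol, ti}, leaving only la.
Row 2, column 1: row 2 has {re, mi, fa, sol, la, ti} and column 1 has {mi, fa, sol, la}, leaving only do.
Row 6, column 1: row 6 has {re, mi, fa, sol, la} and column 1 has {do, mi, fa, sol, la}, leaving only ti.
Row 6, column 6: row 6 has {re, mi, fa, sol, la, ti} and column 6 has {re, mi, fa, sol, la}, leaving only do.
So row 6 reads: ti fa mi re sol do la.

ti fa mi re sol do la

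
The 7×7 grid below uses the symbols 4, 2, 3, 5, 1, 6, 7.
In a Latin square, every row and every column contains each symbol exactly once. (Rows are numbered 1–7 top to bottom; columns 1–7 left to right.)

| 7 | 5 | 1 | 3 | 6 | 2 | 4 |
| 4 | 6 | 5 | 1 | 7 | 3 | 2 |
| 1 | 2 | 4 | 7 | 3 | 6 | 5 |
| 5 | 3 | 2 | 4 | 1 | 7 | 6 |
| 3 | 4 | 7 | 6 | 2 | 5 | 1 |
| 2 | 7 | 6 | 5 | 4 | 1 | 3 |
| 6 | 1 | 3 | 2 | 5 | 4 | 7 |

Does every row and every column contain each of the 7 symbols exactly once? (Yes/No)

Yes

Each row is a permutation of the 7 symbols, and so is each column.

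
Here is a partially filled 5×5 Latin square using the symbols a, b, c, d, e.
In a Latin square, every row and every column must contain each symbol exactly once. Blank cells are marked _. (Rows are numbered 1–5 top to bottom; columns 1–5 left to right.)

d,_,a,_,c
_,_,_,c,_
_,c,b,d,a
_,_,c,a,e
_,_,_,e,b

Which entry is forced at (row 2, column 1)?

a

Row 1, column 4: row 1 has {a, c, d} and column 4 has {a, c, d, e}, leaving only b.
Row 1, column 2: row 1 has {a, b, c, d} and column 2 has {c}, leaving only e.
Row 2, column 5: row 2 has {c} and column 5 has {a, b, c, e}, leaving only d.
Row 2, column 3: row 2 has {c, d} and column 3 has {a, b, c}, leaving only e.
Row 3, column 1: row 3 has {a, b, c, d} and column 1 has {d}, leaving only e.
Row 4, column 1: row 4 has {a, c, e} and column 1 has {d, e}, leaving only b.
Row 2 already has {c, d, e} and column 1 already has {b, d, e}, so row 2, column 1 must be a.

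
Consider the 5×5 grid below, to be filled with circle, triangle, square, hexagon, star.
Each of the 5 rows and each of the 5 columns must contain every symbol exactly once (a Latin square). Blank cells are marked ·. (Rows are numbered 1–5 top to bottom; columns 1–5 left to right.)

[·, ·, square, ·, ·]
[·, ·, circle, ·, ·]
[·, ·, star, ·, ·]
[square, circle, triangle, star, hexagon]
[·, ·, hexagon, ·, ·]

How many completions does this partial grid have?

56

Row 1, column 1: eliminating its row and column leaves {circle, triangle, hexagon, star}.
Row 1, column 2: eliminating its row and column leaves {triangle, hexagon, star}.
Row 1, column 4: eliminating its row and column leaves {circle, triangle, hexagon}.
Row 1, column 5: eliminating its row and column leaves {circle, triangle, star}.
Row 2, column 1: eliminating its row and column leaves {triangle, hexagon, star}.
Row 2, column 2: eliminating its row and column leaves {triangle, square, hexagon, star}.
Row 2, column 4: eliminating its row and column leaves {triangle, square, hexagon}.
Row 2, column 5: eliminating its row and column leaves {triangle, square, star}.
Row 3, column 1: eliminating its row and column leaves {circle, triangle, hexagon}.
Row 3, column 2: eliminating its row and column leaves {triangle, square, hexagon}.
Row 3, column 4: eliminating its row and column leaves {circle, triangle, square, hexagon}.
Row 3, column 5: eliminating its row and column leaves {circle, triangle, square}.
Row 5, column 1: eliminating its row and column leaves {circle, triangle, star}.
Row 5, column 2: eliminating its row and column leaves {triangle, square, star}.
Row 5, column 4: eliminating its row and column leaves {circle, triangle, square}.
Row 5, column 5: eliminating its row and column leaves {circle, triangle, square, star}.
Enumerating the assignments across these blanks that avoid any row or column repeat gives 56 completions.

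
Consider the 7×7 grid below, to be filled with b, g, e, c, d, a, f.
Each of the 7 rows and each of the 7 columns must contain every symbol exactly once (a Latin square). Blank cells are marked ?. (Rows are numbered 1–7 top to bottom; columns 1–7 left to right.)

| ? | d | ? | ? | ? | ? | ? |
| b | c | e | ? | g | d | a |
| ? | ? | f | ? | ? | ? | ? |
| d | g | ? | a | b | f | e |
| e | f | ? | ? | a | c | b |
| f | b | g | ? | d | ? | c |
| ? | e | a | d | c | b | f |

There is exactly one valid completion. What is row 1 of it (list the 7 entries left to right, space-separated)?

Row 1, column 7: row 1 has {d} and column 7 has {b, e, c, a, f}, leaving only g.
Row 2, column 4: row 2 has {b, g, e, c, d, a} and column 4 has {d, a}, leaving only f.
Row 3, column 2: row 3 has {f} and column 2 has {b, g, e, c, d, f}, leaving only a.
Row 3, column 5: row 3 has {a, f} and column 5 has {b, g, c, d, a}, leaving only e.
Row 1, column 5: row 1 has {g, d} and column 5 has {b, g, e, c, d, a}, leaving only f.
Row 3, column 6: row 3 has {e, a, f} and column 6 has {b, c, d, f}, leaving only g.
Row 3, column 1: row 3 has {g, e, a, f} and column 1 has {b, e, d, f}, leaving only c.
Row 1, column 1: row 1 has {g, d, f} and column 1 has {b, e, c, d, f}, leaving only a.
Row 1, column 6: row 1 has {g, d, a, f} and column 6 has {b, g, c, d, f}, leaving only e.
Row 3, column 4: row 3 has {g, e, c, a, f} and column 4 has {d, a, f}, leaving only b.
Row 1, column 4: row 1 has {g, e, d, a, f} and column 4 has {b, d, a, f}, leaving only c.
Row 1, column 3: row 1 has {g, e, c, d, a, f} and column 3 has {g, e, a, f}, leaving only b.
So row 1 reads: a d b c f e g.

a d b c f e g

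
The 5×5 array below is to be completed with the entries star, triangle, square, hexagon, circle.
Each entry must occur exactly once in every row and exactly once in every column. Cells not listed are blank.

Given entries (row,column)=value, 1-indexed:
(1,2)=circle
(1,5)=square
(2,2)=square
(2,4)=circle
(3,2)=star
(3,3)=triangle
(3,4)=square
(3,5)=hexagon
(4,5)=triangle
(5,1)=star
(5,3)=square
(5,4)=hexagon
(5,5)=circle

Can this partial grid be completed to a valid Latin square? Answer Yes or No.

No row or column among the givens repeats a symbol, and propagating forced cells runs into no contradiction.
One valid completion exists (for instance, hexagon circle star triangle square / triangle square hexagon circle star / circle star triangle square hexagon / square hexagon circle star triangle / star triangle square hexagon circle).

Yes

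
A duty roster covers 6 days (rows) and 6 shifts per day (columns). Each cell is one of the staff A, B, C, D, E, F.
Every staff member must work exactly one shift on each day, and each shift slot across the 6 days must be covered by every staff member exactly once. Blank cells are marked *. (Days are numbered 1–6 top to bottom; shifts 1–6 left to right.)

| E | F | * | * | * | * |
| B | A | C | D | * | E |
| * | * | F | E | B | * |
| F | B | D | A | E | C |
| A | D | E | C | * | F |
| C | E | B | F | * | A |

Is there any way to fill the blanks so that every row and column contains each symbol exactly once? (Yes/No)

Day 5, shift 5: day 5 together with shift 5 already contain {A, B, C, D, E, F} — every symbol — so nothing can go there. The grid has no valid completion.

No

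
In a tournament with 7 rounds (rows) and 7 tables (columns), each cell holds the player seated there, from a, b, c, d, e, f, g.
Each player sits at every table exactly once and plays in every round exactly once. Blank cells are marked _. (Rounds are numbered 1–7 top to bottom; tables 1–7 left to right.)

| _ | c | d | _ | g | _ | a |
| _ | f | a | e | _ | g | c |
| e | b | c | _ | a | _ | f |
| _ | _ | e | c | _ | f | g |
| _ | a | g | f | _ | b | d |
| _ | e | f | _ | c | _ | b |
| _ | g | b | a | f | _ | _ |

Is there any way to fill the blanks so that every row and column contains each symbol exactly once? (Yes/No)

Yes

No round or table among the givens repeats a symbol, and propagating forced cells runs into no contradiction.
One valid completion exists (for instance, f c d b g e a / b f a e d g c / e b c g a d f / a d e c b f g / c a g f e b d / g e f d c a b / d g b a f c e).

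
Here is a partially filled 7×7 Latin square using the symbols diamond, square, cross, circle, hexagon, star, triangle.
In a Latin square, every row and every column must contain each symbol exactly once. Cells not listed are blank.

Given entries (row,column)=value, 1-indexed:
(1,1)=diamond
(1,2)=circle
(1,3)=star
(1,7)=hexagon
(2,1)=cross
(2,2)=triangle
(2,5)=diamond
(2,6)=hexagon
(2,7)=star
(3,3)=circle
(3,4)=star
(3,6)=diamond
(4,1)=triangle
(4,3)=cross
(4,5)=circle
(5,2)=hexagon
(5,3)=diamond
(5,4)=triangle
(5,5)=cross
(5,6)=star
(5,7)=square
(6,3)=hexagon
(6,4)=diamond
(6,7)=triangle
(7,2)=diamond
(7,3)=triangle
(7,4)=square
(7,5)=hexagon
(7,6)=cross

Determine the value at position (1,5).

Row 1, column 4: row 1 has {diamond, circle, hexagon, star} and column 4 has {diamond, square, star, triangle}, leaving only cross.
Row 2, column 3: row 2 has {diamond, cross, hexagon, star, triangle} and column 3 has {diamond, cross, circle, hexagon, star, triangle}, leaving only square.
Row 2, column 4: row 2 has {diamond, square, cross, hexagon, star, triangle} and column 4 has {diamond, square, cross, star, triangle}, leaving only circle.
Row 3, column 7: row 3 has {diamond, circle, star} and column 7 has {square, hexagon, star, triangle}, leaving only cross.
Row 3, column 2: row 3 has {diamond, cross, circle, star} and column 2 has {diamond, circle, hexagon, triangle}, leaving only square.
Row 3, column 1: row 3 has {diamond, square, cross, circle, star} and column 1 has {diamond, cross, triangle}, leaving only hexagon.
Row 3, column 5: row 3 has {diamond, square, cross, circle, hexagon, star} and column 5 has {diamond, cross, circle, hexagon}, leaving only triangle.
Row 1 already has {diamond, cross, circle, hexagon, star} and column 5 already has {diamond, cross, circle, hexagon, triangle}, so row 1, column 5 must be square.

square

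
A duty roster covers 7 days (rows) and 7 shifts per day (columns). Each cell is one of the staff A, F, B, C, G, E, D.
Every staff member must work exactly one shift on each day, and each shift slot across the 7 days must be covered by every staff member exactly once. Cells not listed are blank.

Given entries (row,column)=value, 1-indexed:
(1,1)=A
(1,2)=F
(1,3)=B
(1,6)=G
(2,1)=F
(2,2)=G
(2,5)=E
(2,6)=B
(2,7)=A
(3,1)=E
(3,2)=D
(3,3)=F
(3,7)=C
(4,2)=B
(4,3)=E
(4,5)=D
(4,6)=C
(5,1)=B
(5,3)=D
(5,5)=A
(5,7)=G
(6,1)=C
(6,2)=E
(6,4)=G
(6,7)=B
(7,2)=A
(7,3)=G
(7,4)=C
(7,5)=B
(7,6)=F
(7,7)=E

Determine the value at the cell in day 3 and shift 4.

B

Day 1, shift 5: day 1 has {A, F, B, G} and shift 5 has {A, B, E, D}, leaving only C.
Day 1, shift 7: day 1 has {A, F, B, C, G} and shift 7 has {A, B, C, G, E}, leaving only D.
Day 1, shift 4: day 1 has {A, F, B, C, G, D} and shift 4 has {C, G}, leaving only E.
Day 2, shift 3: day 2 has {A, F, B, G, E} and shift 3 has {F, B, G, E, D}, leaving only C.
Day 2, shift 4: day 2 has {A, F, B, C, G, E} and shift 4 has {C, G, E}, leaving only D.
Day 3, shift 5: day 3 has {F, C, E, D} and shift 5 has {A, B, C, E, D}, leaving only G.
Day 3, shift 6: day 3 has {F, C, G, E, D} and shift 6 has {F, B, C, G}, leaving only A.
Day 3 already has {A, F, C, G, E, D} and shift 4 already has {C, G, E, D}, so day 3, shift 4 must be B.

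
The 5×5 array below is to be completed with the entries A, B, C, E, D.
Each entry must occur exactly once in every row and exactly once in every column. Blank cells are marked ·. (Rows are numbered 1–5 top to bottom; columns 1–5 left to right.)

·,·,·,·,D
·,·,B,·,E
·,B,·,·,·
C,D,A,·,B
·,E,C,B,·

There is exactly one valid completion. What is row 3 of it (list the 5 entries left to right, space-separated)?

Row 1, column 3: row 1 has {D} and column 3 has {A, B, C}, leaving only E.
Row 3, column 3: row 3 has {B} and column 3 has {A, B, C, E}, leaving only D.
Row 4, column 4: row 4 has {A, B, C, D} and column 4 has {B}, leaving only E.
Row 5, column 5: row 5 has {B, C, E} and column 5 has {B, E, D}, leaving only A.
Row 3, column 5: row 3 has {B, D} and column 5 has {A, B, E, D}, leaving only C.
Row 3, column 4: row 3 has {B, C, D} and column 4 has {B, E}, leaving only A.
Row 3, column 1: row 3 has {A, B, C, D} and column 1 has {C}, leaving only E.
So row 3 reads: E B D A C.

E B D A C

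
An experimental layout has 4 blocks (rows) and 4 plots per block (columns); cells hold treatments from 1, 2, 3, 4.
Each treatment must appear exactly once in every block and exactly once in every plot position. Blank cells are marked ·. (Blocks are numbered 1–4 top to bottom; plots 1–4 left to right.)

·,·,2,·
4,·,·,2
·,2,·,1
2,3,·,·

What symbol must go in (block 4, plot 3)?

1

Block 2, plot 2: block 2 has {2, 4} and plot 2 has {2, 3}, leaving only 1.
Block 1, plot 2: block 1 has {2} and plot 2 has {1, 2, 3}, leaving only 4.
Block 1, plot 4: block 1 has {2, 4} and plot 4 has {1, 2}, leaving only 3.
Block 1, plot 1: block 1 has {2, 3, 4} and plot 1 has {2, 4}, leaving only 1.
Block 2, plot 3: block 2 has {1, 2, 4} and plot 3 has {2}, leaving only 3.
Block 3, plot 1: block 3 has {1, 2} and plot 1 has {1, 2, 4}, leaving only 3.
Block 3, plot 3: block 3 has {1, 2, 3} and plot 3 has {2, 3}, leaving only 4.
Block 4 already has {2, 3} and plot 3 already has {2, 3, 4}, so block 4, plot 3 must be 1.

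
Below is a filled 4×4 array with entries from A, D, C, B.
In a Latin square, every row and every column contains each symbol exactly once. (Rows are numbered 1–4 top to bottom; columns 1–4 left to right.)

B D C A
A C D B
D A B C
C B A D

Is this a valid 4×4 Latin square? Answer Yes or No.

Each row is a permutation of the 4 symbols, and so is each column.

Yes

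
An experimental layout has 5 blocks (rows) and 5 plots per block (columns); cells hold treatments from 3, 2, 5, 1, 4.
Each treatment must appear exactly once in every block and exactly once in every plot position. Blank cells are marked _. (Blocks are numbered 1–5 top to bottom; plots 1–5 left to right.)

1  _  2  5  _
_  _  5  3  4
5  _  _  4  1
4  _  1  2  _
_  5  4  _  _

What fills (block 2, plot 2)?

1

Block 1, plot 5: block 1 has {2, 5, 1} and plot 5 has {1, 4}, leaving only 3.
Block 1, plot 2: block 1 has {3, 2, 5, 1} and plot 2 has {5}, leaving only 4.
Block 2, plot 1: block 2 has {3, 5, 4} and plot 1 has {5, 1, 4}, leaving only 2.
Block 2 already has {3, 2, 5, 4} and plot 2 already has {5, 4}, so block 2, plot 2 must be 1.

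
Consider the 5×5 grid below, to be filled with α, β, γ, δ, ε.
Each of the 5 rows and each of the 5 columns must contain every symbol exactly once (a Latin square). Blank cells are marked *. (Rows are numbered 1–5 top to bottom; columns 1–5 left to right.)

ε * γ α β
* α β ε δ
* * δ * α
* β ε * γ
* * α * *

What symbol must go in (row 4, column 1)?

Row 1, column 2: row 1 has {α, β, γ, ε} and column 2 has {α, β}, leaving only δ.
Row 2, column 1: row 2 has {α, β, δ, ε} and column 1 has {ε}, leaving only γ.
Row 3, column 1: row 3 has {α, δ} and column 1 has {γ, ε}, leaving only β.
Row 3, column 4: row 3 has {α, β, δ} and column 4 has {α, ε}, leaving only γ.
Row 3, column 2: row 3 has {α, β, γ, δ} and column 2 has {α, β, δ}, leaving only ε.
Row 4, column 4: row 4 has {β, γ, ε} and column 4 has {α, γ, ε}, leaving only δ.
Row 4 already has {β, γ, δ, ε} and column 1 already has {β, γ, ε}, so row 4, column 1 must be α.

α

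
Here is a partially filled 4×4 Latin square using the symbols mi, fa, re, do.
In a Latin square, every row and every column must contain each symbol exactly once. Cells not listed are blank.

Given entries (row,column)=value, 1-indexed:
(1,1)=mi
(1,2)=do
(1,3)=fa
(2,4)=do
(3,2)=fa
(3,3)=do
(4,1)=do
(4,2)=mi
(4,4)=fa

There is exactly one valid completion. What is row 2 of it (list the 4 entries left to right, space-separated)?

fa re mi do

Row 2, column 2: row 2 has {do} and column 2 has {mi, fa, do}, leaving only re.
Row 2, column 1: row 2 has {re, do} and column 1 has {mi, do}, leaving only fa.
Row 2, column 3: row 2 has {fa, re, do} and column 3 has {fa, do}, leaving only mi.
So row 2 reads: fa re mi do.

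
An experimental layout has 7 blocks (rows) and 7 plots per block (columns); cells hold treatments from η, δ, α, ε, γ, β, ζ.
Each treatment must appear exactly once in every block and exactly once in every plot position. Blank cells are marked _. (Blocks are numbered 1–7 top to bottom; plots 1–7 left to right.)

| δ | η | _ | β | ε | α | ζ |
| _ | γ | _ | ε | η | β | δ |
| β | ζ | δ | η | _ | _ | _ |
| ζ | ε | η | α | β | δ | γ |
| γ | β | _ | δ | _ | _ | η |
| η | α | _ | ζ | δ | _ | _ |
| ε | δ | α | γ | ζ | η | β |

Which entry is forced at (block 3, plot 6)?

ε

Block 1, plot 3: block 1 has {η, δ, α, ε, β, ζ} and plot 3 has {η, δ, α}, leaving only γ.
Block 2, plot 1: block 2 has {η, δ, ε, γ, β} and plot 1 has {η, δ, ε, γ, β, ζ}, leaving only α.
Block 2, plot 3: block 2 has {η, δ, α, ε, γ, β} and plot 3 has {η, δ, α, γ}, leaving only ζ.
Block 5, plot 3: block 5 has {η, δ, γ, β} and plot 3 has {η, δ, α, γ, ζ}, leaving only ε.
Block 5, plot 5: block 5 has {η, δ, ε, γ, β} and plot 5 has {η, δ, ε, β, ζ}, leaving only α.
Block 3, plot 5: block 3 has {η, δ, β, ζ} and plot 5 has {η, δ, α, ε, β, ζ}, leaving only γ.
Block 3 already has {η, δ, γ, β, ζ} and plot 6 already has {η, δ, α, β}, so block 3, plot 6 must be ε.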